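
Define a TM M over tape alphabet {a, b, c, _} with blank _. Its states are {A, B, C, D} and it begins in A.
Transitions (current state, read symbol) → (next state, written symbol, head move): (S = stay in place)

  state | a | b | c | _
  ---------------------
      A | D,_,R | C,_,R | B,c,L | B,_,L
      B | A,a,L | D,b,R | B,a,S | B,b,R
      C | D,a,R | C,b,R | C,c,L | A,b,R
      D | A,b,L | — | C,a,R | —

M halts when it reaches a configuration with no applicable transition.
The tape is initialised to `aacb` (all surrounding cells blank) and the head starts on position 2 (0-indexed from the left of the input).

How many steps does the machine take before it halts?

state=A head=2 tape=_aa[c]b__   (A,c)→(B,c,L)
state=B head=1 tape=_a[a]cb__   (B,a)→(A,a,L)
state=A head=0 tape=_[a]acb__   (A,a)→(D,_,R)
state=D head=1 tape=__[a]cb__   (D,a)→(A,b,L)
state=A head=0 tape=_[_]bcb__   (A,_)→(B,_,L)
state=B head=-1 tape=[_]_bcb__   (B,_)→(B,b,R)
state=B head=0 tape=b[_]bcb__   (B,_)→(B,b,R)
state=B head=1 tape=bb[b]cb__   (B,b)→(D,b,R)
state=D head=2 tape=bbb[c]b__   (D,c)→(C,a,R)
state=C head=3 tape=bbba[b]__   (C,b)→(C,b,R)
state=C head=4 tape=bbbab[_]_   (C,_)→(A,b,R)
state=A head=5 tape=bbbabb[_]   (A,_)→(B,_,L)
state=B head=4 tape=bbbab[b]_   (B,b)→(D,b,R)
state=D head=5 tape=bbbabb[_]
M halts after 13 transitions.

13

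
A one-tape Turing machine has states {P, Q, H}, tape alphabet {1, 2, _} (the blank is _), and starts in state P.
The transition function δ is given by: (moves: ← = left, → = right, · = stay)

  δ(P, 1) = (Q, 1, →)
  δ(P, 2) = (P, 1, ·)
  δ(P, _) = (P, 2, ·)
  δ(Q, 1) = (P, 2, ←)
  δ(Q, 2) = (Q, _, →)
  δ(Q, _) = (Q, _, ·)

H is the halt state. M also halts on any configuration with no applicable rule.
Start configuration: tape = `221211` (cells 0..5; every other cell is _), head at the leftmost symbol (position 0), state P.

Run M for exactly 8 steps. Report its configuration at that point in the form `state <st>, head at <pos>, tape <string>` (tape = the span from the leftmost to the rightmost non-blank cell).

state Q, head at 3, tape 11_211

P | [2]21211   read 2 → write 1, move ·, go to P
P | [1]21211   read 1 → write 1, move →, go to Q
Q | 1[2]1211   read 2 → write _, move →, go to Q
Q | 1_[1]211   read 1 → write 2, move ←, go to P
P | 1[_]2211   read _ → write 2, move ·, go to P
P | 1[2]2211   read 2 → write 1, move ·, go to P
P | 1[1]2211   read 1 → write 1, move →, go to Q
Q | 11[2]211   read 2 → write _, move →, go to Q
Q | 11_[2]11
After 8 steps: state Q, head at 3, tape 11_211.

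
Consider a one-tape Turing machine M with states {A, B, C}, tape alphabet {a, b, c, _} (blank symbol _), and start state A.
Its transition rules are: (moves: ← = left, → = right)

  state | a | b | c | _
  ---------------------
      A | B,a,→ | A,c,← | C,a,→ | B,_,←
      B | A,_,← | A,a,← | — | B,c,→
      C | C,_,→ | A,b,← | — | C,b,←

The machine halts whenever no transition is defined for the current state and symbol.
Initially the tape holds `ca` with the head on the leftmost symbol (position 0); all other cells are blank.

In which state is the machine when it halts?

state=A head=0 tape=__[c]a_   (A,c)→(C,a,→)
state=C head=1 tape=__a[a]_   (C,a)→(C,_,→)
state=C head=2 tape=__a_[_]   (C,_)→(C,b,←)
state=C head=1 tape=__a[_]b   (C,_)→(C,b,←)
state=C head=0 tape=__[a]bb   (C,a)→(C,_,→)
state=C head=1 tape=___[b]b   (C,b)→(A,b,←)
state=A head=0 tape=__[_]bb   (A,_)→(B,_,←)
state=B head=-1 tape=_[_]_bb   (B,_)→(B,c,→)
state=B head=0 tape=_c[_]bb   (B,_)→(B,c,→)
state=B head=1 tape=_cc[b]b   (B,b)→(A,a,←)
state=A head=0 tape=_c[c]ab   (A,c)→(C,a,→)
state=C head=1 tape=_ca[a]b   (C,a)→(C,_,→)
state=C head=2 tape=_ca_[b]   (C,b)→(A,b,←)
state=A head=1 tape=_ca[_]b   (A,_)→(B,_,←)
state=B head=0 tape=_c[a]_b   (B,a)→(A,_,←)
state=A head=-1 tape=_[c]__b   (A,c)→(C,a,→)
state=C head=0 tape=_a[_]_b   (C,_)→(C,b,←)
state=C head=-1 tape=_[a]b_b   (C,a)→(C,_,→)
state=C head=0 tape=__[b]_b   (C,b)→(A,b,←)
state=A head=-1 tape=_[_]b_b   (A,_)→(B,_,←)
state=B head=-2 tape=[_]_b_b   (B,_)→(B,c,→)
state=B head=-1 tape=c[_]b_b   (B,_)→(B,c,→)
state=B head=0 tape=cc[b]_b   (B,b)→(A,a,←)
state=A head=-1 tape=c[c]a_b   (A,c)→(C,a,→)
state=C head=0 tape=ca[a]_b   (C,a)→(C,_,→)
state=C head=1 tape=ca_[_]b   (C,_)→(C,b,←)
state=C head=0 tape=ca[_]bb   (C,_)→(C,b,←)
state=C head=-1 tape=c[a]bbb   (C,a)→(C,_,→)
state=C head=0 tape=c_[b]bb   (C,b)→(A,b,←)
state=A head=-1 tape=c[_]bbb   (A,_)→(B,_,←)
state=B head=-2 tape=[c]_bbb
No transition is defined for (B, c); M halts in state B.

B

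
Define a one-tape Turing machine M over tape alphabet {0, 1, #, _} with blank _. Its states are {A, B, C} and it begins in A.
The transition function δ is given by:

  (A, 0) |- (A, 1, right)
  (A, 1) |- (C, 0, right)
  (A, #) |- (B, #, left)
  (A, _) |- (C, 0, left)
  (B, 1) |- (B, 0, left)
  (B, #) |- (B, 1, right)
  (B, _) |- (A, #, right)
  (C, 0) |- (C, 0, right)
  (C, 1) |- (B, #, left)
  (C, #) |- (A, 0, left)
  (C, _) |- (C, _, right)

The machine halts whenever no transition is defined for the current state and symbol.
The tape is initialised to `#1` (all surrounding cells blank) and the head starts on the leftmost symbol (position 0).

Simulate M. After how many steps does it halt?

A | __[#]1_   read # → write #, move left, go to B
B | _[_]#1_   read _ → write #, move right, go to A
A | _#[#]1_   read # → write #, move left, go to B
B | _[#]#1_   read # → write 1, move right, go to B
B | _1[#]1_   read # → write 1, move right, go to B
B | _11[1]_   read 1 → write 0, move left, go to B
B | _1[1]0_   read 1 → write 0, move left, go to B
B | _[1]00_   read 1 → write 0, move left, go to B
B | [_]000_   read _ → write #, move right, go to A
A | #[0]00_   read 0 → write 1, move right, go to A
A | #1[0]0_   read 0 → write 1, move right, go to A
A | #11[0]_   read 0 → write 1, move right, go to A
A | #111[_]   read _ → write 0, move left, go to C
C | #11[1]0   read 1 → write #, move left, go to B
B | #1[1]#0   read 1 → write 0, move left, go to B
B | #[1]0#0   read 1 → write 0, move left, go to B
B | [#]00#0   read # → write 1, move right, go to B
B | 1[0]0#0
M halts after 17 transitions.

17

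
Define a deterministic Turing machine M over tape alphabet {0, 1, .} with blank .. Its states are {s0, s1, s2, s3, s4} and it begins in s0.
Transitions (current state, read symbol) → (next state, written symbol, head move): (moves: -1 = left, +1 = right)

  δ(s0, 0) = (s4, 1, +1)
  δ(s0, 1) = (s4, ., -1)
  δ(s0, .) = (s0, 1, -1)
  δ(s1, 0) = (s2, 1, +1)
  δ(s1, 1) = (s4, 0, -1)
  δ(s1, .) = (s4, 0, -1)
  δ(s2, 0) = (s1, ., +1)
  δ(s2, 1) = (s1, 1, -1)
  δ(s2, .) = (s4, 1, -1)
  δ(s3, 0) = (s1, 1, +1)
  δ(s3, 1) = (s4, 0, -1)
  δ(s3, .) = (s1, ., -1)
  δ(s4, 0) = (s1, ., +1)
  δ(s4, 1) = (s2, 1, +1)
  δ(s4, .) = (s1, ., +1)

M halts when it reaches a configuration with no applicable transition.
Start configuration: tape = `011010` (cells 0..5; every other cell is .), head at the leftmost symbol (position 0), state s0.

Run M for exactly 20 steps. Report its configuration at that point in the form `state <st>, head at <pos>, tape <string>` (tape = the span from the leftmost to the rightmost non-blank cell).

state s1, head at 6, tape 1.1.1.11

s0 | [0]11010..   read 0 → write 1, move +1, go to s4
s4 | 1[1]1010..   read 1 → write 1, move +1, go to s2
s2 | 11[1]010..   read 1 → write 1, move -1, go to s1
s1 | 1[1]1010..   read 1 → write 0, move -1, go to s4
s4 | [1]01010..   read 1 → write 1, move +1, go to s2
s2 | 1[0]1010..   read 0 → write ., move +1, go to s1
s1 | 1.[1]010..   read 1 → write 0, move -1, go to s4
s4 | 1[.]0010..   read . → write ., move +1, go to s1
s1 | 1.[0]010..   read 0 → write 1, move +1, go to s2
s2 | 1.1[0]10..   read 0 → write ., move +1, go to s1
s1 | 1.1.[1]0..   read 1 → write 0, move -1, go to s4
s4 | 1.1[.]00..   read . → write ., move +1, go to s1
s1 | 1.1.[0]0..   read 0 → write 1, move +1, go to s2
s2 | 1.1.1[0]..   read 0 → write ., move +1, go to s1
s1 | 1.1.1.[.].   read . → write 0, move -1, go to s4
s4 | 1.1.1[.]0.   read . → write ., move +1, go to s1
s1 | 1.1.1.[0].   read 0 → write 1, move +1, go to s2
s2 | 1.1.1.1[.]   read . → write 1, move -1, go to s4
s4 | 1.1.1.[1]1   read 1 → write 1, move +1, go to s2
s2 | 1.1.1.1[1]   read 1 → write 1, move -1, go to s1
s1 | 1.1.1.[1]1
After 20 steps: state s1, head at 6, tape 1.1.1.11.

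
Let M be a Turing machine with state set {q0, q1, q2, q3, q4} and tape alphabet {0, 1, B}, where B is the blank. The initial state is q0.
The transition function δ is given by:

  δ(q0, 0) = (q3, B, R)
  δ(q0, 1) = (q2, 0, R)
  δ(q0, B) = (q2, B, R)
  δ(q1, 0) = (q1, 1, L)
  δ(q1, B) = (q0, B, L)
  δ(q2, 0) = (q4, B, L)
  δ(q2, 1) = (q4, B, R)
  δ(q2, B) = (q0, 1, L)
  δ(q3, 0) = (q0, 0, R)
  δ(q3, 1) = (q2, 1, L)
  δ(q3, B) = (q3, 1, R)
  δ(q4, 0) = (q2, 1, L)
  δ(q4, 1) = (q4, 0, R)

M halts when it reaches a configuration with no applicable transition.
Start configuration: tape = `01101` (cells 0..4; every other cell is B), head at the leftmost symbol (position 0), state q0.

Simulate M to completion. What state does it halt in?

q4

q0 | B[0]1101   read 0 → write B, move R, go to q3
q3 | BB[1]101   read 1 → write 1, move L, go to q2
q2 | B[B]1101   read B → write 1, move L, go to q0
q0 | [B]11101   read B → write B, move R, go to q2
q2 | B[1]1101   read 1 → write B, move R, go to q4
q4 | BB[1]101   read 1 → write 0, move R, go to q4
q4 | BB0[1]01   read 1 → write 0, move R, go to q4
q4 | BB00[0]1   read 0 → write 1, move L, go to q2
q2 | BB0[0]11   read 0 → write B, move L, go to q4
q4 | BB[0]B11   read 0 → write 1, move L, go to q2
q2 | B[B]1B11   read B → write 1, move L, go to q0
q0 | [B]11B11   read B → write B, move R, go to q2
q2 | B[1]1B11   read 1 → write B, move R, go to q4
q4 | BB[1]B11   read 1 → write 0, move R, go to q4
q4 | BB0[B]11
No transition is defined for (q4, B); M halts in state q4.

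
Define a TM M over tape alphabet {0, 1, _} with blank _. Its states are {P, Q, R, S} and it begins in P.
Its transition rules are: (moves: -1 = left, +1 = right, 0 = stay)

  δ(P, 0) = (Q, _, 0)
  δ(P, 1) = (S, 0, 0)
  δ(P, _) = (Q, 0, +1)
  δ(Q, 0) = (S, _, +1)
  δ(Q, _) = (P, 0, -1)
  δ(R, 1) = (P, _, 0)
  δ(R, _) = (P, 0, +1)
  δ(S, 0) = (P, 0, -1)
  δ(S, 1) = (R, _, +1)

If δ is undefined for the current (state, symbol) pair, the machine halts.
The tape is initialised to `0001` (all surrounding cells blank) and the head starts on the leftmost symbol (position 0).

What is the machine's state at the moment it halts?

state=P head=0 tape=_[0]001____   (P,0)→(Q,_,0)
state=Q head=0 tape=_[_]001____   (Q,_)→(P,0,-1)
state=P head=-1 tape=[_]0001____   (P,_)→(Q,0,+1)
state=Q head=0 tape=0[0]001____   (Q,0)→(S,_,+1)
state=S head=1 tape=0_[0]01____   (S,0)→(P,0,-1)
state=P head=0 tape=0[_]001____   (P,_)→(Q,0,+1)
state=Q head=1 tape=00[0]01____   (Q,0)→(S,_,+1)
state=S head=2 tape=00_[0]1____   (S,0)→(P,0,-1)
state=P head=1 tape=00[_]01____   (P,_)→(Q,0,+1)
state=Q head=2 tape=000[0]1____   (Q,0)→(S,_,+1)
state=S head=3 tape=000_[1]____   (S,1)→(R,_,+1)
state=R head=4 tape=000__[_]___   (R,_)→(P,0,+1)
state=P head=5 tape=000__0[_]__   (P,_)→(Q,0,+1)
state=Q head=6 tape=000__00[_]_   (Q,_)→(P,0,-1)
state=P head=5 tape=000__0[0]0_   (P,0)→(Q,_,0)
state=Q head=5 tape=000__0[_]0_   (Q,_)→(P,0,-1)
state=P head=4 tape=000__[0]00_   (P,0)→(Q,_,0)
state=Q head=4 tape=000__[_]00_   (Q,_)→(P,0,-1)
state=P head=3 tape=000_[_]000_   (P,_)→(Q,0,+1)
state=Q head=4 tape=000_0[0]00_   (Q,0)→(S,_,+1)
state=S head=5 tape=000_0_[0]0_   (S,0)→(P,0,-1)
state=P head=4 tape=000_0[_]00_   (P,_)→(Q,0,+1)
state=Q head=5 tape=000_00[0]0_   (Q,0)→(S,_,+1)
state=S head=6 tape=000_00_[0]_   (S,0)→(P,0,-1)
state=P head=5 tape=000_00[_]0_   (P,_)→(Q,0,+1)
state=Q head=6 tape=000_000[0]_   (Q,0)→(S,_,+1)
state=S head=7 tape=000_000_[_]
No transition is defined for (S, _); M halts in state S.

S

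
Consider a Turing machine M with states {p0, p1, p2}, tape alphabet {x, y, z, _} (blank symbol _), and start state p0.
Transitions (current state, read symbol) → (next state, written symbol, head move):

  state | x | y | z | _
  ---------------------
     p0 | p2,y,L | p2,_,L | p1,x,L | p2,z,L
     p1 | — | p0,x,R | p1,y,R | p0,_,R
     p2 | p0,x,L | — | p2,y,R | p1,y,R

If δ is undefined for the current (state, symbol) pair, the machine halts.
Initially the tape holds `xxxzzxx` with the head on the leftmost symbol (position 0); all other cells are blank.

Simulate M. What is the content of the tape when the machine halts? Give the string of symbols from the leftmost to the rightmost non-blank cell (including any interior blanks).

y_x_xzzxx

state=p0 head=0 tape=__[x]xxzzxx   (p0,x)→(p2,y,L)
state=p2 head=-1 tape=_[_]yxxzzxx   (p2,_)→(p1,y,R)
state=p1 head=0 tape=_y[y]xxzzxx   (p1,y)→(p0,x,R)
state=p0 head=1 tape=_yx[x]xzzxx   (p0,x)→(p2,y,L)
state=p2 head=0 tape=_y[x]yxzzxx   (p2,x)→(p0,x,L)
state=p0 head=-1 tape=_[y]xyxzzxx   (p0,y)→(p2,_,L)
state=p2 head=-2 tape=[_]_xyxzzxx   (p2,_)→(p1,y,R)
state=p1 head=-1 tape=y[_]xyxzzxx   (p1,_)→(p0,_,R)
state=p0 head=0 tape=y_[x]yxzzxx   (p0,x)→(p2,y,L)
state=p2 head=-1 tape=y[_]yyxzzxx   (p2,_)→(p1,y,R)
state=p1 head=0 tape=yy[y]yxzzxx   (p1,y)→(p0,x,R)
state=p0 head=1 tape=yyx[y]xzzxx   (p0,y)→(p2,_,L)
state=p2 head=0 tape=yy[x]_xzzxx   (p2,x)→(p0,x,L)
state=p0 head=-1 tape=y[y]x_xzzxx   (p0,y)→(p2,_,L)
state=p2 head=-2 tape=[y]_x_xzzxx
The non-blank tape span at halt is y_x_xzzxx.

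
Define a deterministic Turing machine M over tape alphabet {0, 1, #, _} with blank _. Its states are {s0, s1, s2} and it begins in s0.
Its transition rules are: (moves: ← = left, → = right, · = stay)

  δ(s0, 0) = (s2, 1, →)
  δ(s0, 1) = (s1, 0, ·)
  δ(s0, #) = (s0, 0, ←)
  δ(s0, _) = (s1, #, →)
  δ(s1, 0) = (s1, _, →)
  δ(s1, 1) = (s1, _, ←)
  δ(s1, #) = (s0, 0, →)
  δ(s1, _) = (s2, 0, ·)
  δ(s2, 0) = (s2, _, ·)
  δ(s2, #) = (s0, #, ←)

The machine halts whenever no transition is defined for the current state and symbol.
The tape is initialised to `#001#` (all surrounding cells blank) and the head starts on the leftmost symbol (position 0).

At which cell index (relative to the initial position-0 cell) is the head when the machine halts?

s0 | _[#]001#   read # → write 0, move ←, go to s0
s0 | [_]0001#   read _ → write #, move →, go to s1
s1 | #[0]001#   read 0 → write _, move →, go to s1
s1 | #_[0]01#   read 0 → write _, move →, go to s1
s1 | #__[0]1#   read 0 → write _, move →, go to s1
s1 | #___[1]#   read 1 → write _, move ←, go to s1
s1 | #__[_]_#   read _ → write 0, move ·, go to s2
s2 | #__[0]_#   read 0 → write _, move ·, go to s2
s2 | #__[_]_#
At halt the head is at cell 2.

2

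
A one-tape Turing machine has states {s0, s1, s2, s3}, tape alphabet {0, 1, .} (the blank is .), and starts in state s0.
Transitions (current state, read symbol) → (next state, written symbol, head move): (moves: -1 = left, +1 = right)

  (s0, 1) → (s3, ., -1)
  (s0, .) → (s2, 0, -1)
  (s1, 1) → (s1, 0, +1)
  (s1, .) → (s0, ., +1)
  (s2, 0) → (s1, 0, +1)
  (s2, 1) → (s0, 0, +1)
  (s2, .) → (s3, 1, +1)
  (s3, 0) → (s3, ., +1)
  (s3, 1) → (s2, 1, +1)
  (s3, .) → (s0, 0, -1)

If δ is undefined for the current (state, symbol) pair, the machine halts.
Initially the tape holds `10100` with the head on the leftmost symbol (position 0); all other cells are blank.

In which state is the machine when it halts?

state=s0 head=0 tape=...[1]0100   (s0,1)→(s3,.,-1)
state=s3 head=-1 tape=..[.].0100   (s3,.)→(s0,0,-1)
state=s0 head=-2 tape=.[.]0.0100   (s0,.)→(s2,0,-1)
state=s2 head=-3 tape=[.]00.0100   (s2,.)→(s3,1,+1)
state=s3 head=-2 tape=1[0]0.0100   (s3,0)→(s3,.,+1)
state=s3 head=-1 tape=1.[0].0100   (s3,0)→(s3,.,+1)
state=s3 head=0 tape=1..[.]0100   (s3,.)→(s0,0,-1)
state=s0 head=-1 tape=1.[.]00100   (s0,.)→(s2,0,-1)
state=s2 head=-2 tape=1[.]000100   (s2,.)→(s3,1,+1)
state=s3 head=-1 tape=11[0]00100   (s3,0)→(s3,.,+1)
state=s3 head=0 tape=11.[0]0100   (s3,0)→(s3,.,+1)
state=s3 head=1 tape=11..[0]100   (s3,0)→(s3,.,+1)
state=s3 head=2 tape=11...[1]00   (s3,1)→(s2,1,+1)
state=s2 head=3 tape=11...1[0]0   (s2,0)→(s1,0,+1)
state=s1 head=4 tape=11...10[0]
No transition is defined for (s1, 0); M halts in state s1.

s1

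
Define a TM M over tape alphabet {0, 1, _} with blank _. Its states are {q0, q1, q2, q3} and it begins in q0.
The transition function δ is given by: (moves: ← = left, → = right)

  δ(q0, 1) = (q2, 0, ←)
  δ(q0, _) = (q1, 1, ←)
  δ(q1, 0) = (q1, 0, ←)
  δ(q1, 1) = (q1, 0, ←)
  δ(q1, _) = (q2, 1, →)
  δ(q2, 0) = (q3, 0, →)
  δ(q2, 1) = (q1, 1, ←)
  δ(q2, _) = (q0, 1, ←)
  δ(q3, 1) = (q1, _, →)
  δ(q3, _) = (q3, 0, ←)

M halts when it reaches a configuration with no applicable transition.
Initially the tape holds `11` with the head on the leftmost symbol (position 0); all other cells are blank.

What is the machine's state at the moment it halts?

state=q0 head=0 tape=____[1]1   (q0,1)→(q2,0,←)
state=q2 head=-1 tape=___[_]01   (q2,_)→(q0,1,←)
state=q0 head=-2 tape=__[_]101   (q0,_)→(q1,1,←)
state=q1 head=-3 tape=_[_]1101   (q1,_)→(q2,1,→)
state=q2 head=-2 tape=_1[1]101   (q2,1)→(q1,1,←)
state=q1 head=-3 tape=_[1]1101   (q1,1)→(q1,0,←)
state=q1 head=-4 tape=[_]01101   (q1,_)→(q2,1,→)
state=q2 head=-3 tape=1[0]1101   (q2,0)→(q3,0,→)
state=q3 head=-2 tape=10[1]101   (q3,1)→(q1,_,→)
state=q1 head=-1 tape=10_[1]01   (q1,1)→(q1,0,←)
state=q1 head=-2 tape=10[_]001   (q1,_)→(q2,1,→)
state=q2 head=-1 tape=101[0]01   (q2,0)→(q3,0,→)
state=q3 head=0 tape=1010[0]1
No transition is defined for (q3, 0); M halts in state q3.

q3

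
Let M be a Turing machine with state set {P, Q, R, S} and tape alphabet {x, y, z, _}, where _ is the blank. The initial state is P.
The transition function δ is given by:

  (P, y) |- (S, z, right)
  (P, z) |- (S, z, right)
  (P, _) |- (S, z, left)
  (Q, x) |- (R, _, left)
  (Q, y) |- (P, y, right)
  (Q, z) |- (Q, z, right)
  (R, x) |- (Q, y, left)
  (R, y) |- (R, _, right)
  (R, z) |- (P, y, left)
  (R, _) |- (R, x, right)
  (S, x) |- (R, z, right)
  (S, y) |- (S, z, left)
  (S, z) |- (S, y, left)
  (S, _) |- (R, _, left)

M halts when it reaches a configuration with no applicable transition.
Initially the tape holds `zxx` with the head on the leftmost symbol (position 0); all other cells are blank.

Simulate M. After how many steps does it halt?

24

state=P head=0 tape=___[z]xx_   (P,z)→(S,z,right)
state=S head=1 tape=___z[x]x_   (S,x)→(R,z,right)
state=R head=2 tape=___zz[x]_   (R,x)→(Q,y,left)
state=Q head=1 tape=___z[z]y_   (Q,z)→(Q,z,right)
state=Q head=2 tape=___zz[y]_   (Q,y)→(P,y,right)
state=P head=3 tape=___zzy[_]   (P,_)→(S,z,left)
state=S head=2 tape=___zz[y]z   (S,y)→(S,z,left)
state=S head=1 tape=___z[z]zz   (S,z)→(S,y,left)
state=S head=0 tape=___[z]yzz   (S,z)→(S,y,left)
state=S head=-1 tape=__[_]yyzz   (S,_)→(R,_,left)
state=R head=-2 tape=_[_]_yyzz   (R,_)→(R,x,right)
state=R head=-1 tape=_x[_]yyzz   (R,_)→(R,x,right)
state=R head=0 tape=_xx[y]yzz   (R,y)→(R,_,right)
state=R head=1 tape=_xx_[y]zz   (R,y)→(R,_,right)
state=R head=2 tape=_xx__[z]z   (R,z)→(P,y,left)
state=P head=1 tape=_xx_[_]yz   (P,_)→(S,z,left)
state=S head=0 tape=_xx[_]zyz   (S,_)→(R,_,left)
state=R head=-1 tape=_x[x]_zyz   (R,x)→(Q,y,left)
state=Q head=-2 tape=_[x]y_zyz   (Q,x)→(R,_,left)
state=R head=-3 tape=[_]_y_zyz   (R,_)→(R,x,right)
state=R head=-2 tape=x[_]y_zyz   (R,_)→(R,x,right)
state=R head=-1 tape=xx[y]_zyz   (R,y)→(R,_,right)
state=R head=0 tape=xx_[_]zyz   (R,_)→(R,x,right)
state=R head=1 tape=xx_x[z]yz   (R,z)→(P,y,left)
state=P head=0 tape=xx_[x]yyz
M halts after 24 transitions.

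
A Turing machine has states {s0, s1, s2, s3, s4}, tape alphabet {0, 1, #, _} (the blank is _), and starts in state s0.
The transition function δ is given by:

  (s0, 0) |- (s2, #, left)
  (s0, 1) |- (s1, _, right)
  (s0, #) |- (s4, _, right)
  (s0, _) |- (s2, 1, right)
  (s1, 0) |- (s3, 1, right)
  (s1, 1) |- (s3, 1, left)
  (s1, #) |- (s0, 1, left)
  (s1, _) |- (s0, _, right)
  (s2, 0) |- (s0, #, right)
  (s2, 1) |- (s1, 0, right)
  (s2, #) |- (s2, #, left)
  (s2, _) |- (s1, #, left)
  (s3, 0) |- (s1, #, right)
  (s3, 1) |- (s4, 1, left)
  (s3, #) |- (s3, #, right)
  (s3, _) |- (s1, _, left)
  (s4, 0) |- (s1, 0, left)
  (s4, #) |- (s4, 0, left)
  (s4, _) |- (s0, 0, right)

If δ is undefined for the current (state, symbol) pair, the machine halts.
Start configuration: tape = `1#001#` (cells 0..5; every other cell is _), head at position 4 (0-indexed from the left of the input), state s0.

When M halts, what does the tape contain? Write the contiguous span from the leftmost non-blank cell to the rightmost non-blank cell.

state=s0 head=4 tape=1#00[1]#___   (s0,1)→(s1,_,right)
state=s1 head=5 tape=1#00_[#]___   (s1,#)→(s0,1,left)
state=s0 head=4 tape=1#00[_]1___   (s0,_)→(s2,1,right)
state=s2 head=5 tape=1#001[1]___   (s2,1)→(s1,0,right)
state=s1 head=6 tape=1#0010[_]__   (s1,_)→(s0,_,right)
state=s0 head=7 tape=1#0010_[_]_   (s0,_)→(s2,1,right)
state=s2 head=8 tape=1#0010_1[_]   (s2,_)→(s1,#,left)
state=s1 head=7 tape=1#0010_[1]#   (s1,1)→(s3,1,left)
state=s3 head=6 tape=1#0010[_]1#   (s3,_)→(s1,_,left)
state=s1 head=5 tape=1#001[0]_1#   (s1,0)→(s3,1,right)
state=s3 head=6 tape=1#0011[_]1#   (s3,_)→(s1,_,left)
state=s1 head=5 tape=1#001[1]_1#   (s1,1)→(s3,1,left)
state=s3 head=4 tape=1#00[1]1_1#   (s3,1)→(s4,1,left)
state=s4 head=3 tape=1#0[0]11_1#   (s4,0)→(s1,0,left)
state=s1 head=2 tape=1#[0]011_1#   (s1,0)→(s3,1,right)
state=s3 head=3 tape=1#1[0]11_1#   (s3,0)→(s1,#,right)
state=s1 head=4 tape=1#1#[1]1_1#   (s1,1)→(s3,1,left)
state=s3 head=3 tape=1#1[#]11_1#   (s3,#)→(s3,#,right)
state=s3 head=4 tape=1#1#[1]1_1#   (s3,1)→(s4,1,left)
state=s4 head=3 tape=1#1[#]11_1#   (s4,#)→(s4,0,left)
state=s4 head=2 tape=1#[1]011_1#
The non-blank tape span at halt is 1#1011_1#.

1#1011_1#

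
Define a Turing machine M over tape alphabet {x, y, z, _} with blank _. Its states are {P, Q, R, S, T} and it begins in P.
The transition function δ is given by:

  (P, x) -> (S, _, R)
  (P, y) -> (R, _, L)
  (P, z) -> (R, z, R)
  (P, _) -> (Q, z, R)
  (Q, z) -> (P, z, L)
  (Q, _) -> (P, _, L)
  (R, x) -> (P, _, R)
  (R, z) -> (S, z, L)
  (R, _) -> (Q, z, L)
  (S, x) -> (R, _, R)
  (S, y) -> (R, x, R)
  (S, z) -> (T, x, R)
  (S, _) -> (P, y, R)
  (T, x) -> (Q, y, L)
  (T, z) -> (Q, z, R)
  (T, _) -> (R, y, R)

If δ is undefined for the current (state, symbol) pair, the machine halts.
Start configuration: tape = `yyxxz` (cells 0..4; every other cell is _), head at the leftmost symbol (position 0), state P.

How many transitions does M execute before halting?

31

P | ____[y]yxxz   read y → write _, move L, go to R
R | ___[_]_yxxz   read _ → write z, move L, go to Q
Q | __[_]z_yxxz   read _ → write _, move L, go to P
P | _[_]_z_yxxz   read _ → write z, move R, go to Q
Q | _z[_]z_yxxz   read _ → write _, move L, go to P
P | _[z]_z_yxxz   read z → write z, move R, go to R
R | _z[_]z_yxxz   read _ → write z, move L, go to Q
Q | _[z]zz_yxxz   read z → write z, move L, go to P
P | [_]zzz_yxxz   read _ → write z, move R, go to Q
Q | z[z]zz_yxxz   read z → write z, move L, go to P
P | [z]zzz_yxxz   read z → write z, move R, go to R
R | z[z]zz_yxxz   read z → write z, move L, go to S
S | [z]zzz_yxxz   read z → write x, move R, go to T
T | x[z]zz_yxxz   read z → write z, move R, go to Q
Q | xz[z]z_yxxz   read z → write z, move L, go to P
P | x[z]zz_yxxz   read z → write z, move R, go to R
R | xz[z]z_yxxz   read z → write z, move L, go to S
S | x[z]zz_yxxz   read z → write x, move R, go to T
T | xx[z]z_yxxz   read z → write z, move R, go to Q
Q | xxz[z]_yxxz   read z → write z, move L, go to P
P | xx[z]z_yxxz   read z → write z, move R, go to R
R | xxz[z]_yxxz   read z → write z, move L, go to S
S | xx[z]z_yxxz   read z → write x, move R, go to T
T | xxx[z]_yxxz   read z → write z, move R, go to Q
Q | xxxz[_]yxxz   read _ → write _, move L, go to P
P | xxx[z]_yxxz   read z → write z, move R, go to R
R | xxxz[_]yxxz   read _ → write z, move L, go to Q
Q | xxx[z]zyxxz   read z → write z, move L, go to P
P | xx[x]zzyxxz   read x → write _, move R, go to S
S | xx_[z]zyxxz   read z → write x, move R, go to T
T | xx_x[z]yxxz   read z → write z, move R, go to Q
Q | xx_xz[y]xxz
M halts after 31 transitions.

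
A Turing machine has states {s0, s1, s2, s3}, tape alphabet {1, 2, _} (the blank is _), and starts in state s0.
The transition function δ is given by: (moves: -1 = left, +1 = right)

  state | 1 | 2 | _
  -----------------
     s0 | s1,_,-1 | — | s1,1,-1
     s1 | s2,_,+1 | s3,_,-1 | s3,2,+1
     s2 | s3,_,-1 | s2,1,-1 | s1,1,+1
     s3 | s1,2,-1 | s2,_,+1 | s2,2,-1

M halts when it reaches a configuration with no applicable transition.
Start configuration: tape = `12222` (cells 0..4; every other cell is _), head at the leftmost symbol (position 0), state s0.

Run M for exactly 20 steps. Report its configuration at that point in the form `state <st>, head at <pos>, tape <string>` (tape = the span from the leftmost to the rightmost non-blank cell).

state s1, head at 4, tape 1111111

s0 | __[1]2222   read 1 → write _, move -1, go to s1
s1 | _[_]_2222   read _ → write 2, move +1, go to s3
s3 | _2[_]2222   read _ → write 2, move -1, go to s2
s2 | _[2]22222   read 2 → write 1, move -1, go to s2
s2 | [_]122222   read _ → write 1, move +1, go to s1
s1 | 1[1]22222   read 1 → write _, move +1, go to s2
s2 | 1_[2]2222   read 2 → write 1, move -1, go to s2
s2 | 1[_]12222   read _ → write 1, move +1, go to s1
s1 | 11[1]2222   read 1 → write _, move +1, go to s2
s2 | 11_[2]222   read 2 → write 1, move -1, go to s2
s2 | 11[_]1222   read _ → write 1, move +1, go to s1
s1 | 111[1]222   read 1 → write _, move +1, go to s2
s2 | 111_[2]22   read 2 → write 1, move -1, go to s2
s2 | 111[_]122   read _ → write 1, move +1, go to s1
s1 | 1111[1]22   read 1 → write _, move +1, go to s2
s2 | 1111_[2]2   read 2 → write 1, move -1, go to s2
s2 | 1111[_]12   read _ → write 1, move +1, go to s1
s1 | 11111[1]2   read 1 → write _, move +1, go to s2
s2 | 11111_[2]   read 2 → write 1, move -1, go to s2
s2 | 11111[_]1   read _ → write 1, move +1, go to s1
s1 | 111111[1]
After 20 steps: state s1, head at 4, tape 1111111.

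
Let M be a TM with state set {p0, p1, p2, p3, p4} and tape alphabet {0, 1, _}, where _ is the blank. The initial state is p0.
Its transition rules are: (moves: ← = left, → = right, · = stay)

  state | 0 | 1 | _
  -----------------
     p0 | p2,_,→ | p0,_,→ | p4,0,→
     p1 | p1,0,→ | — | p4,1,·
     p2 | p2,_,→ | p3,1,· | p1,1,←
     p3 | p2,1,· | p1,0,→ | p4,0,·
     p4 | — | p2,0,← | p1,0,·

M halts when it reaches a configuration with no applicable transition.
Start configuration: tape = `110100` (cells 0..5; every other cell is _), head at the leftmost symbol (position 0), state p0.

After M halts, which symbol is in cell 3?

0

p0 | [1]10100__   read 1 → write _, move →, go to p0
p0 | _[1]0100__   read 1 → write _, move →, go to p0
p0 | __[0]100__   read 0 → write _, move →, go to p2
p2 | ___[1]00__   read 1 → write 1, move ·, go to p3
p3 | ___[1]00__   read 1 → write 0, move →, go to p1
p1 | ___0[0]0__   read 0 → write 0, move →, go to p1
p1 | ___00[0]__   read 0 → write 0, move →, go to p1
p1 | ___000[_]_   read _ → write 1, move ·, go to p4
p4 | ___000[1]_   read 1 → write 0, move ←, go to p2
p2 | ___00[0]0_   read 0 → write _, move →, go to p2
p2 | ___00_[0]_   read 0 → write _, move →, go to p2
p2 | ___00__[_]   read _ → write 1, move ←, go to p1
p1 | ___00_[_]1   read _ → write 1, move ·, go to p4
p4 | ___00_[1]1   read 1 → write 0, move ←, go to p2
p2 | ___00[_]01   read _ → write 1, move ←, go to p1
p1 | ___0[0]101   read 0 → write 0, move →, go to p1
p1 | ___00[1]01
Cell 3 holds 0 when M halts.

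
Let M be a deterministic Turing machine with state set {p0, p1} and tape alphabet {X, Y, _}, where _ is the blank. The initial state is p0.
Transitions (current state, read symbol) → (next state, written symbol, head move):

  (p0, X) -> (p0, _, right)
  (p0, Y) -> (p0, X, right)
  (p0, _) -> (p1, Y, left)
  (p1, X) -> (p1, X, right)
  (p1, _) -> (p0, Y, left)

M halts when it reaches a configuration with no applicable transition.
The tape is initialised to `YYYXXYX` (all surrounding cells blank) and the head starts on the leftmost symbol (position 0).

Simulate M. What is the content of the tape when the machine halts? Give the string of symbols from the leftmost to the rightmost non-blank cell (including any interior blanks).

XXX___XXY

state=p0 head=0 tape=[Y]YYXXYX__   (p0,Y)→(p0,X,right)
state=p0 head=1 tape=X[Y]YXXYX__   (p0,Y)→(p0,X,right)
state=p0 head=2 tape=XX[Y]XXYX__   (p0,Y)→(p0,X,right)
state=p0 head=3 tape=XXX[X]XYX__   (p0,X)→(p0,_,right)
state=p0 head=4 tape=XXX_[X]YX__   (p0,X)→(p0,_,right)
state=p0 head=5 tape=XXX__[Y]X__   (p0,Y)→(p0,X,right)
state=p0 head=6 tape=XXX__X[X]__   (p0,X)→(p0,_,right)
state=p0 head=7 tape=XXX__X_[_]_   (p0,_)→(p1,Y,left)
state=p1 head=6 tape=XXX__X[_]Y_   (p1,_)→(p0,Y,left)
state=p0 head=5 tape=XXX__[X]YY_   (p0,X)→(p0,_,right)
state=p0 head=6 tape=XXX___[Y]Y_   (p0,Y)→(p0,X,right)
state=p0 head=7 tape=XXX___X[Y]_   (p0,Y)→(p0,X,right)
state=p0 head=8 tape=XXX___XX[_]   (p0,_)→(p1,Y,left)
state=p1 head=7 tape=XXX___X[X]Y   (p1,X)→(p1,X,right)
state=p1 head=8 tape=XXX___XX[Y]
The non-blank tape span at halt is XXX___XXY.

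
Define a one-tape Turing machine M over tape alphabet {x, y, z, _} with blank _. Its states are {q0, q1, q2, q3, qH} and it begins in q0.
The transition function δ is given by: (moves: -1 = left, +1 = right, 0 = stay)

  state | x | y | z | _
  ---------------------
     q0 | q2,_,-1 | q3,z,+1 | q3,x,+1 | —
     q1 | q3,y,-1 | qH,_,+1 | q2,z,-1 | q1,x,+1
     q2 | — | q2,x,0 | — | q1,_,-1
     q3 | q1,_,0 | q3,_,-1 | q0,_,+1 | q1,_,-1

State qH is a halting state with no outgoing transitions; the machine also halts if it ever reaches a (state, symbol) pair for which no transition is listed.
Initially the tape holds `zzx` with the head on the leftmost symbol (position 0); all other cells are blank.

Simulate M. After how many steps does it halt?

state=q0 head=0 tape=__[z]zx   (q0,z)→(q3,x,+1)
state=q3 head=1 tape=__x[z]x   (q3,z)→(q0,_,+1)
state=q0 head=2 tape=__x_[x]   (q0,x)→(q2,_,-1)
state=q2 head=1 tape=__x[_]_   (q2,_)→(q1,_,-1)
state=q1 head=0 tape=__[x]__   (q1,x)→(q3,y,-1)
state=q3 head=-1 tape=_[_]y__   (q3,_)→(q1,_,-1)
state=q1 head=-2 tape=[_]_y__   (q1,_)→(q1,x,+1)
state=q1 head=-1 tape=x[_]y__   (q1,_)→(q1,x,+1)
state=q1 head=0 tape=xx[y]__   (q1,y)→(qH,_,+1)
state=qH head=1 tape=xx_[_]_
M halts after 9 transitions.

9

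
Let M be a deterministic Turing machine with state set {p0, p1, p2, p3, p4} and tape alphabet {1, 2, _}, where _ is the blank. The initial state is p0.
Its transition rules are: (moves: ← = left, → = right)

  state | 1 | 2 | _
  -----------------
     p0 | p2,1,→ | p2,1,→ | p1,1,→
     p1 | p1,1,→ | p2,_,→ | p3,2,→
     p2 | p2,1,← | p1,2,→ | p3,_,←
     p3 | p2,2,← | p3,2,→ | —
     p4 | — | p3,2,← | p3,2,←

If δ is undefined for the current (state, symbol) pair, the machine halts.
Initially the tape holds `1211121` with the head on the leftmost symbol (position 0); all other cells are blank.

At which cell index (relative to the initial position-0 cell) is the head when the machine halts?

4

p0 | [1]211121   read 1 → write 1, move →, go to p2
p2 | 1[2]11121   read 2 → write 2, move →, go to p1
p1 | 12[1]1121   read 1 → write 1, move →, go to p1
p1 | 121[1]121   read 1 → write 1, move →, go to p1
p1 | 1211[1]21   read 1 → write 1, move →, go to p1
p1 | 12111[2]1   read 2 → write _, move →, go to p2
p2 | 12111_[1]   read 1 → write 1, move ←, go to p2
p2 | 12111[_]1   read _ → write _, move ←, go to p3
p3 | 1211[1]_1   read 1 → write 2, move ←, go to p2
p2 | 121[1]2_1   read 1 → write 1, move ←, go to p2
p2 | 12[1]12_1   read 1 → write 1, move ←, go to p2
p2 | 1[2]112_1   read 2 → write 2, move →, go to p1
p1 | 12[1]12_1   read 1 → write 1, move →, go to p1
p1 | 121[1]2_1   read 1 → write 1, move →, go to p1
p1 | 1211[2]_1   read 2 → write _, move →, go to p2
p2 | 1211_[_]1   read _ → write _, move ←, go to p3
p3 | 1211[_]_1
At halt the head is at cell 4.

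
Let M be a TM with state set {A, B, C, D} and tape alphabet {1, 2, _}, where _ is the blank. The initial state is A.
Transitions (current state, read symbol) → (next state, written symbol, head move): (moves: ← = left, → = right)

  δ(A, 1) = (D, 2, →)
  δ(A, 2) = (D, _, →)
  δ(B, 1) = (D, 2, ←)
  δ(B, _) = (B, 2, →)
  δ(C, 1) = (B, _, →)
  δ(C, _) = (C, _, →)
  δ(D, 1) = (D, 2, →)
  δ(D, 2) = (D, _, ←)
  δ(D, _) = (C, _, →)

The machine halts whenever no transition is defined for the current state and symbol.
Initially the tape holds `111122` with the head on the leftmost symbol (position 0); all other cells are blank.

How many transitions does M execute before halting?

15

state=A head=0 tape=_[1]11122   (A,1)→(D,2,→)
state=D head=1 tape=_2[1]1122   (D,1)→(D,2,→)
state=D head=2 tape=_22[1]122   (D,1)→(D,2,→)
state=D head=3 tape=_222[1]22   (D,1)→(D,2,→)
state=D head=4 tape=_2222[2]2   (D,2)→(D,_,←)
state=D head=3 tape=_222[2]_2   (D,2)→(D,_,←)
state=D head=2 tape=_22[2]__2   (D,2)→(D,_,←)
state=D head=1 tape=_2[2]___2   (D,2)→(D,_,←)
state=D head=0 tape=_[2]____2   (D,2)→(D,_,←)
state=D head=-1 tape=[_]_____2   (D,_)→(C,_,→)
state=C head=0 tape=_[_]____2   (C,_)→(C,_,→)
state=C head=1 tape=__[_]___2   (C,_)→(C,_,→)
state=C head=2 tape=___[_]__2   (C,_)→(C,_,→)
state=C head=3 tape=____[_]_2   (C,_)→(C,_,→)
state=C head=4 tape=_____[_]2   (C,_)→(C,_,→)
state=C head=5 tape=______[2]
M halts after 15 transitions.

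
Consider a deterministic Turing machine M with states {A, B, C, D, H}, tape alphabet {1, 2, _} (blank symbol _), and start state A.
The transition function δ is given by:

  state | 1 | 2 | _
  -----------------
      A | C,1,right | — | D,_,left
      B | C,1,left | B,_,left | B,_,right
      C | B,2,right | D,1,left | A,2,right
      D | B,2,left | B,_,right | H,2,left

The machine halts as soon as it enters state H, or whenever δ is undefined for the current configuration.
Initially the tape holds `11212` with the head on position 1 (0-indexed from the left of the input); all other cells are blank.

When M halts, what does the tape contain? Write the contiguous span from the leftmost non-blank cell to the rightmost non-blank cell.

211

state=A head=1 tape=__1[1]212   (A,1)→(C,1,right)
state=C head=2 tape=__11[2]12   (C,2)→(D,1,left)
state=D head=1 tape=__1[1]112   (D,1)→(B,2,left)
state=B head=0 tape=__[1]2112   (B,1)→(C,1,left)
state=C head=-1 tape=_[_]12112   (C,_)→(A,2,right)
state=A head=0 tape=_2[1]2112   (A,1)→(C,1,right)
state=C head=1 tape=_21[2]112   (C,2)→(D,1,left)
state=D head=0 tape=_2[1]1112   (D,1)→(B,2,left)
state=B head=-1 tape=_[2]21112   (B,2)→(B,_,left)
state=B head=-2 tape=[_]_21112   (B,_)→(B,_,right)
state=B head=-1 tape=_[_]21112   (B,_)→(B,_,right)
state=B head=0 tape=__[2]1112   (B,2)→(B,_,left)
state=B head=-1 tape=_[_]_1112   (B,_)→(B,_,right)
state=B head=0 tape=__[_]1112   (B,_)→(B,_,right)
state=B head=1 tape=___[1]112   (B,1)→(C,1,left)
state=C head=0 tape=__[_]1112   (C,_)→(A,2,right)
state=A head=1 tape=__2[1]112   (A,1)→(C,1,right)
state=C head=2 tape=__21[1]12   (C,1)→(B,2,right)
state=B head=3 tape=__212[1]2   (B,1)→(C,1,left)
state=C head=2 tape=__21[2]12   (C,2)→(D,1,left)
state=D head=1 tape=__2[1]112   (D,1)→(B,2,left)
state=B head=0 tape=__[2]2112   (B,2)→(B,_,left)
state=B head=-1 tape=_[_]_2112   (B,_)→(B,_,right)
state=B head=0 tape=__[_]2112   (B,_)→(B,_,right)
state=B head=1 tape=___[2]112   (B,2)→(B,_,left)
state=B head=0 tape=__[_]_112   (B,_)→(B,_,right)
state=B head=1 tape=___[_]112   (B,_)→(B,_,right)
state=B head=2 tape=____[1]12   (B,1)→(C,1,left)
state=C head=1 tape=___[_]112   (C,_)→(A,2,right)
state=A head=2 tape=___2[1]12   (A,1)→(C,1,right)
state=C head=3 tape=___21[1]2   (C,1)→(B,2,right)
state=B head=4 tape=___212[2]   (B,2)→(B,_,left)
state=B head=3 tape=___21[2]_   (B,2)→(B,_,left)
state=B head=2 tape=___2[1]__   (B,1)→(C,1,left)
state=C head=1 tape=___[2]1__   (C,2)→(D,1,left)
state=D head=0 tape=__[_]11__   (D,_)→(H,2,left)
state=H head=-1 tape=_[_]211__
The non-blank tape span at halt is 211.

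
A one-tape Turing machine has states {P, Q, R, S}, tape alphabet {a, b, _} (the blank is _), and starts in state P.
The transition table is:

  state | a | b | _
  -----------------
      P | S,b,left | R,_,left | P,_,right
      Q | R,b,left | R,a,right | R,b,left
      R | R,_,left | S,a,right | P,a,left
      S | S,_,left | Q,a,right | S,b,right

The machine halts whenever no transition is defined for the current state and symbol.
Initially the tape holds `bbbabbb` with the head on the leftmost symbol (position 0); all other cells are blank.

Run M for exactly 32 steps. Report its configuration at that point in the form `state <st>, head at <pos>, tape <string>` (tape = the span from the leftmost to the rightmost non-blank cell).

P | ____[b]bbabbb   read b → write _, move left, go to R
R | ___[_]_bbabbb   read _ → write a, move left, go to P
P | __[_]a_bbabbb   read _ → write _, move right, go to P
P | ___[a]_bbabbb   read a → write b, move left, go to S
S | __[_]b_bbabbb   read _ → write b, move right, go to S
S | __b[b]_bbabbb   read b → write a, move right, go to Q
Q | __ba[_]bbabbb   read _ → write b, move left, go to R
R | __b[a]bbbabbb   read a → write _, move left, go to R
R | __[b]_bbbabbb   read b → write a, move right, go to S
S | __a[_]bbbabbb   read _ → write b, move right, go to S
S | __ab[b]bbabbb   read b → write a, move right, go to Q
Q | __aba[b]babbb   read b → write a, move right, go to R
R | __abaa[b]abbb   read b → write a, move right, go to S
S | __abaaa[a]bbb   read a → write _, move left, go to S
S | __abaa[a]_bbb   read a → write _, move left, go to S
S | __aba[a]__bbb   read a → write _, move left, go to S
S | __ab[a]___bbb   read a → write _, move left, go to S
S | __a[b]____bbb   read b → write a, move right, go to Q
Q | __aa[_]___bbb   read _ → write b, move left, go to R
R | __a[a]b___bbb   read a → write _, move left, go to R
R | __[a]_b___bbb   read a → write _, move left, go to R
R | _[_]__b___bbb   read _ → write a, move left, go to P
P | [_]a__b___bbb   read _ → write _, move right, go to P
P | _[a]__b___bbb   read a → write b, move left, go to S
S | [_]b__b___bbb   read _ → write b, move right, go to S
S | b[b]__b___bbb   read b → write a, move right, go to Q
Q | ba[_]_b___bbb   read _ → write b, move left, go to R
R | b[a]b_b___bbb   read a → write _, move left, go to R
R | [b]_b_b___bbb   read b → write a, move right, go to S
S | a[_]b_b___bbb   read _ → write b, move right, go to S
S | ab[b]_b___bbb   read b → write a, move right, go to Q
Q | aba[_]b___bbb   read _ → write b, move left, go to R
R | ab[a]bb___bbb
After 32 steps: state R, head at -2, tape ababb___bbb.

state R, head at -2, tape ababb___bbb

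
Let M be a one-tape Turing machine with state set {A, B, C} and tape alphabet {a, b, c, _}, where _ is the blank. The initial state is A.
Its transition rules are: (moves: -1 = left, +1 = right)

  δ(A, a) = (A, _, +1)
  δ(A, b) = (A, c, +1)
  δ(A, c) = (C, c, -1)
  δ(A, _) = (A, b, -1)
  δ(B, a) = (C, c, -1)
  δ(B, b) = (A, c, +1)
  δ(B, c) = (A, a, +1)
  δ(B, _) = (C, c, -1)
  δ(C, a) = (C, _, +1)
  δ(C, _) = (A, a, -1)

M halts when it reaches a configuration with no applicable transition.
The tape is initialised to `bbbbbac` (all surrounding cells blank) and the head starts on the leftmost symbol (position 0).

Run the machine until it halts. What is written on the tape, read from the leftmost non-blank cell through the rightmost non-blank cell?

cccccac

A | [b]bbbbac   read b → write c, move +1, go to A
A | c[b]bbbac   read b → write c, move +1, go to A
A | cc[b]bbac   read b → write c, move +1, go to A
A | ccc[b]bac   read b → write c, move +1, go to A
A | cccc[b]ac   read b → write c, move +1, go to A
A | ccccc[a]c   read a → write _, move +1, go to A
A | ccccc_[c]   read c → write c, move -1, go to C
C | ccccc[_]c   read _ → write a, move -1, go to A
A | cccc[c]ac   read c → write c, move -1, go to C
C | ccc[c]cac
The non-blank tape span at halt is cccccac.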